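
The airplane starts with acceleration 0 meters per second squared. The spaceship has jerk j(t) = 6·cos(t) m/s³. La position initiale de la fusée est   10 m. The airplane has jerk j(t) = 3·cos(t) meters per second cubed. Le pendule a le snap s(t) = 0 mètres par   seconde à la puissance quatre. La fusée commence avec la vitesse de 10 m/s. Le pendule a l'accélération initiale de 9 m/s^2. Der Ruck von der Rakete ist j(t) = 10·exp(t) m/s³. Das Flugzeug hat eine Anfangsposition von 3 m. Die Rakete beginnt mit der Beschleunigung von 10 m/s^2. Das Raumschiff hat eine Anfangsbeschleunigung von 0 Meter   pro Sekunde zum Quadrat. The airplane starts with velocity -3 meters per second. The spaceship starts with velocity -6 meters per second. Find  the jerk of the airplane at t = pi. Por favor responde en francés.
De l'équation du jerk j(t) = 3·cos(t), nous substituons t = pi pour obtenir j = -3.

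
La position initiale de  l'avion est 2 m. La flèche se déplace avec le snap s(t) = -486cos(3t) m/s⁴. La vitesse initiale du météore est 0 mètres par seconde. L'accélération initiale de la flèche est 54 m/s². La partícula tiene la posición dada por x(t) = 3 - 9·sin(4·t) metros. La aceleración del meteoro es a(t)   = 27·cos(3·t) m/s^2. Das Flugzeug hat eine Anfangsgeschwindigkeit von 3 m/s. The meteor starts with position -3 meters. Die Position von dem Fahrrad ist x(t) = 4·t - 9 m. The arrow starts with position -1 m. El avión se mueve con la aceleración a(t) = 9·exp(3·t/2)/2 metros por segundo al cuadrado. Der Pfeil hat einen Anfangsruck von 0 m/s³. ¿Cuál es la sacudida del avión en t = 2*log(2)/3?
Partiendo de la aceleración a(t) = 9·exp(3·t/2)/2, tomamos 1 derivada. Derivando la aceleración, obtenemos la sacudida: j(t) = 27·exp(3·t/2)/4. De la ecuación de la sacudida j(t) = 27·exp(3·t/2)/4, sustituimos t = 2*log(2)/3 para obtener j = 27/2.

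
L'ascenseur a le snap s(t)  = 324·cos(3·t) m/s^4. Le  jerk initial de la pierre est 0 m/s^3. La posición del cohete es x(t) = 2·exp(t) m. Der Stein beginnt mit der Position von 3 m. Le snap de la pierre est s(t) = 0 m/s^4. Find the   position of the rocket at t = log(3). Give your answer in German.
Wir haben die Position x(t) = 2·exp(t). Durch Einsetzen von t = log(3): x(log(3)) = 6.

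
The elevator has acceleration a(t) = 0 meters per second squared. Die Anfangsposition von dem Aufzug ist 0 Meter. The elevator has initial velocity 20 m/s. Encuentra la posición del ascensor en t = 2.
Para resolver esto, necesitamos tomar 2 integrales de nuestra ecuación de la aceleración a(t) = 0. Integrando la aceleración y usando la condición inicial v(0) = 20, obtenemos v(t) = 20. La antiderivada de la velocidad, con x(0) = 0, da la posición: x(t) = 20·t. Tenemos la posición x(t) = 20·t. Sustituyendo t = 2: x(2) = 40.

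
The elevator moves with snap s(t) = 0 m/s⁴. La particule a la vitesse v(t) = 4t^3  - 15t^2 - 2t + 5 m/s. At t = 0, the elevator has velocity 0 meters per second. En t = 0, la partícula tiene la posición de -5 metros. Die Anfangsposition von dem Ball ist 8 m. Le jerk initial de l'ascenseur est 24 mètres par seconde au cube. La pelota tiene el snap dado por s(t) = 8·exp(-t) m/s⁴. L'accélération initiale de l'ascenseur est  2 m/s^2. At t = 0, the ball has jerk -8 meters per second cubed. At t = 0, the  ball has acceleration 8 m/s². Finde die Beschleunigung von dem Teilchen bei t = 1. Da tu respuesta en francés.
En partant de la vitesse v(t) = 4·t^3 - 15·t^2 - 2·t + 5, nous prenons 1 dérivée. La dérivée de la vitesse donne l'accélération: a(t) = 12·t^2 - 30·t - 2. Nous avons l'accélération a(t) = 12·t^2 - 30·t - 2. En substituant t = 1: a(1) = -20.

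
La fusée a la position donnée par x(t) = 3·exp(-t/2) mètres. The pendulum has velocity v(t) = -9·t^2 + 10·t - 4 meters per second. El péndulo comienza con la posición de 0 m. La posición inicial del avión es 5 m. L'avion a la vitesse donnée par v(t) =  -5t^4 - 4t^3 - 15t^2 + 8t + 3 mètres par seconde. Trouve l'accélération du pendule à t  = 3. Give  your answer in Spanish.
Debemos derivar nuestra ecuación de la velocidad v(t) = -9·t^2 + 10·t - 4 1 vez. Tomando d/dt de v(t), encontramos a(t) = 10 - 18·t. De la ecuación de la aceleración a(t) = 10 - 18·t, sustituimos t = 3 para obtener a = -44.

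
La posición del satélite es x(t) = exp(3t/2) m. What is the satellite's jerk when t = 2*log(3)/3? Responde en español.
Debemos derivar nuestra ecuación de la posición x(t) = exp(3·t/2) 3 veces. La derivada de la posición da la velocidad: v(t) = 3·exp(3·t/2)/2. Derivando la velocidad, obtenemos la aceleración: a(t) = 9·exp(3·t/2)/4. Tomando d/dt de a(t), encontramos j(t) = 27·exp(3·t/2)/8. De la ecuación de la sacudida j(t) = 27·exp(3·t/2)/8, sustituimos t = 2*log(3)/3 para obtener j = 81/8.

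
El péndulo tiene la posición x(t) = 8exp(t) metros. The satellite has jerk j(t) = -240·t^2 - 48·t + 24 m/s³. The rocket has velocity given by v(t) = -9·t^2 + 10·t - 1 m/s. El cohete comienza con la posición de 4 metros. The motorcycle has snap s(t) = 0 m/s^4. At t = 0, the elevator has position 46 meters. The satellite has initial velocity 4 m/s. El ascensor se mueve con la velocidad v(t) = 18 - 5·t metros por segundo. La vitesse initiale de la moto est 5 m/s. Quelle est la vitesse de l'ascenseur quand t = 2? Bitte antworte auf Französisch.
De l'équation de la vitesse v(t) = 18 - 5·t, nous substituons t = 2 pour obtenir v = 8.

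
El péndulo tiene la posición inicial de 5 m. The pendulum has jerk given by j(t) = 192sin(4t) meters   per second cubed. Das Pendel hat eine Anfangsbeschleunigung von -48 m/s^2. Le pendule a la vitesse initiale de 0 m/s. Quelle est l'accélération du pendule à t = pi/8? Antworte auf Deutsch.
Wir müssen unsere Gleichung für den Ruck j(t) = 192·sin(4·t) 1-mal integrieren. Das Integral von dem Ruck ist die Beschleunigung. Mit a(0) = -48 erhalten wir a(t) = -48·cos(4·t). Wir haben die Beschleunigung a(t) = -48·cos(4·t). Durch Einsetzen von t = pi/8: a(pi/8) = 0.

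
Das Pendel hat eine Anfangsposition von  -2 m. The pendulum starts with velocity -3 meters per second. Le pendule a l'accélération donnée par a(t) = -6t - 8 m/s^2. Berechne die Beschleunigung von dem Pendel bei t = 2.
Mit a(t) = -6·t - 8 und Einsetzen von t = 2, finden wir a = -20.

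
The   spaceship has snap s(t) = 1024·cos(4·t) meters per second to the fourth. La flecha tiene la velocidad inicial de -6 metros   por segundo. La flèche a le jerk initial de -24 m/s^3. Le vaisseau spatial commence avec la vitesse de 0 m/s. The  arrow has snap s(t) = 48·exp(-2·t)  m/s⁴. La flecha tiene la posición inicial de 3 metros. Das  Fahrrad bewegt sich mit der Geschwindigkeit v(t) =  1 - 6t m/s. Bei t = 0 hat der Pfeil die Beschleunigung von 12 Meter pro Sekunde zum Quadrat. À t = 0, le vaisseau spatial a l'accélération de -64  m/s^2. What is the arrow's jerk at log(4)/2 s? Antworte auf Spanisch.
Necesitamos integrar nuestra ecuación del snap s(t) = 48·exp(-2·t) 1 vez. Tomando ∫s(t)dt y aplicando j(0) = -24, encontramos j(t) = -24·exp(-2·t). Usando j(t) = -24·exp(-2·t) y sustituyendo t = log(4)/2, encontramos j = -6.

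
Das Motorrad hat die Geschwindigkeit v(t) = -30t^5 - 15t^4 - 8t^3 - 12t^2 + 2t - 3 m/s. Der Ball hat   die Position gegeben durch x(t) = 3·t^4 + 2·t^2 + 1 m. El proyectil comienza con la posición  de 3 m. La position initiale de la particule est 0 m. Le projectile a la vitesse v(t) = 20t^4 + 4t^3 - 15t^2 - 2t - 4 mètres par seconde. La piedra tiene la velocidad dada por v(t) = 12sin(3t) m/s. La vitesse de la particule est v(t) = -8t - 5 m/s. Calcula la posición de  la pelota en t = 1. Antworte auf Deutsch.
Wir haben die Position x(t) = 3·t^4 + 2·t^2 + 1. Durch Einsetzen von t = 1: x(1) = 6.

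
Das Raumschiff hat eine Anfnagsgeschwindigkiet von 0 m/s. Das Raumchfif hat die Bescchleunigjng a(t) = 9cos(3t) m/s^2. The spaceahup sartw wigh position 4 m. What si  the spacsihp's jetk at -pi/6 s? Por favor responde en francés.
En partant de l'accélération a(t) = 9·cos(3·t), nous prenons 1 dérivée. En dérivant l'accélération, nous obtenons le jerk: j(t) = -27·sin(3·t). Nous avons le jerk j(t) = -27·sin(3·t). En substituant t = -pi/6: j(-pi/6) = 27.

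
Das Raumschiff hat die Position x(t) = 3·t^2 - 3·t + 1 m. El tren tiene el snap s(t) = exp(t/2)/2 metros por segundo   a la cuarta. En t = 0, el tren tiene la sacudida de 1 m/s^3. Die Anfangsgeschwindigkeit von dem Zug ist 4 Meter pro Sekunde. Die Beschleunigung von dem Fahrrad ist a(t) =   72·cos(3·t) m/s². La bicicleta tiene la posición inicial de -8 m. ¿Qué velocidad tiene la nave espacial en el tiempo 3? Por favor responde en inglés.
We must differentiate our position equation x(t) = 3·t^2 - 3·t + 1 1 time. The derivative of position gives velocity: v(t) = 6·t - 3. We have velocity v(t) = 6·t - 3. Substituting t = 3: v(3) = 15.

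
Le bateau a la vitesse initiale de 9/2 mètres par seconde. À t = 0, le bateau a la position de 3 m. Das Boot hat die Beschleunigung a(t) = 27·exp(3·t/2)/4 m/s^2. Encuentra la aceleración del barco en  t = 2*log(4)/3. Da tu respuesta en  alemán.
Wir haben die Beschleunigung a(t) = 27·exp(3·t/2)/4. Durch Einsetzen von t = 2*log(4)/3: a(2*log(4)/3) = 27.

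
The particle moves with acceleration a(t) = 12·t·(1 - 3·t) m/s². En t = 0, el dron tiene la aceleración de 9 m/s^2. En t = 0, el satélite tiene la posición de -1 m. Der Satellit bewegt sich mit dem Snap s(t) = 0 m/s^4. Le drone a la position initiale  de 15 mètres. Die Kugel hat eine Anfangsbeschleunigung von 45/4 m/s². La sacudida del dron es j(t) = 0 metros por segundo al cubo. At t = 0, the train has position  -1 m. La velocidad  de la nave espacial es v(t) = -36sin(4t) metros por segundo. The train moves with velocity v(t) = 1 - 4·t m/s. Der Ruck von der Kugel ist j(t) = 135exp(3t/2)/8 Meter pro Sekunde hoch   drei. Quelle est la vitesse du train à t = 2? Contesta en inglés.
We have velocity v(t) = 1 - 4·t. Substituting t = 2: v(2) = -7.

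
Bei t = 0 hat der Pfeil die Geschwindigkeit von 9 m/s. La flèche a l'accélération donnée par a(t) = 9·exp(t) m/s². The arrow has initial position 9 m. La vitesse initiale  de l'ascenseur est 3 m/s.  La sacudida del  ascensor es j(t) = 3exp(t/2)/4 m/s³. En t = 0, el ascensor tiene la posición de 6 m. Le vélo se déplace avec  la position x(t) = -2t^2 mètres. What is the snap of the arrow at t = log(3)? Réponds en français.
En partant de l'accélération a(t) = 9·exp(t), nous prenons 2 dérivées. En dérivant l'accélération, nous obtenons le jerk: j(t) = 9·exp(t). En prenant d/dt de j(t), nous trouvons s(t) = 9·exp(t). De l'équation du snap s(t) = 9·exp(t), nous substituons t = log(3) pour obtenir s = 27.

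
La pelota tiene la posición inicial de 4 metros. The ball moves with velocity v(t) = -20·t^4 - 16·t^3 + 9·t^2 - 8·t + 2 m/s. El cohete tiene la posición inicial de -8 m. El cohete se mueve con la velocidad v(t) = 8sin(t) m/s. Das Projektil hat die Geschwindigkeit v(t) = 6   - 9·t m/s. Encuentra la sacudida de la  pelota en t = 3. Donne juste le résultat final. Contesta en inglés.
At t = 3, j = -2430.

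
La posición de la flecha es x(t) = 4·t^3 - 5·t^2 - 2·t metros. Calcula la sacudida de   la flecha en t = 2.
Partiendo de la posición x(t) = 4·t^3 - 5·t^2 - 2·t, tomamos 3 derivadas. La derivada de la posición da la velocidad: v(t) = 12·t^2 - 10·t - 2. La derivada de la velocidad da la aceleración: a(t) = 24·t - 10. Derivando la aceleración, obtenemos la sacudida: j(t) = 24. De la ecuación de la sacudida j(t) = 24, sustituimos t = 2 para obtener j = 24.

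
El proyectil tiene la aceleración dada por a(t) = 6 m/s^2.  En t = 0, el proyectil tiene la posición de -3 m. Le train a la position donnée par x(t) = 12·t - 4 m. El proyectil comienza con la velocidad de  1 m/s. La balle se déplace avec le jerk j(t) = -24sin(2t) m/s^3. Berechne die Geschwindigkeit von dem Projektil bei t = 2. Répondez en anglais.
We need to integrate our acceleration equation a(t) = 6 1 time. The antiderivative of acceleration, with v(0) = 1, gives velocity: v(t) = 6·t + 1. Using v(t) = 6·t + 1 and substituting t = 2, we find v = 13.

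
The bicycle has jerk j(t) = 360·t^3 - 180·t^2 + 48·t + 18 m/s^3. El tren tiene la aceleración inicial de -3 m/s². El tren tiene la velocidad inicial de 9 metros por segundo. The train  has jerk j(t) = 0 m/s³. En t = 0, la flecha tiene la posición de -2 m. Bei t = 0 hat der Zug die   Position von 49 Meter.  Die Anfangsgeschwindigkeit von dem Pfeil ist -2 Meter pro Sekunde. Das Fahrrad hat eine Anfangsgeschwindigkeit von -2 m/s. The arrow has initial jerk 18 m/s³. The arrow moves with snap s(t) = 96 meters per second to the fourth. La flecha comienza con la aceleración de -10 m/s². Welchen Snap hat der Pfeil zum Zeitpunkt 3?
Aus der Gleichung für den Snap s(t) = 96, setzen wir t = 3 ein und erhalten s = 96.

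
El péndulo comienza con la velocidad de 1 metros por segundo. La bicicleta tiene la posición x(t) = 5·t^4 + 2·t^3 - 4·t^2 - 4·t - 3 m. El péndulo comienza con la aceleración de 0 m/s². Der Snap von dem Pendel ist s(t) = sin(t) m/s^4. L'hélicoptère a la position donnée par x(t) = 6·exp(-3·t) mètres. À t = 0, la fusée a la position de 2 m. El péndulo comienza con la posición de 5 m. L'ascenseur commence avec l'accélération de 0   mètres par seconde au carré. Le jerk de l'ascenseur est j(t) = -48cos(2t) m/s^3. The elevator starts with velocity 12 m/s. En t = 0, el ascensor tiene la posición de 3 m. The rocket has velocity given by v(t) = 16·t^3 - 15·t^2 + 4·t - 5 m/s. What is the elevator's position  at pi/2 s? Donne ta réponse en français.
Nous devons intégrer notre équation du jerk j(t) = -48·cos(2·t) 3 fois. En prenant ∫j(t)dt et en appliquant a(0) = 0, nous trouvons a(t) = -24·sin(2·t). En prenant ∫a(t)dt et en appliquant v(0) = 12, nous trouvons v(t) = 12·cos(2·t). En intégrant la vitesse et en utilisant la condition initiale x(0) = 3, nous obtenons x(t) = 6·sin(2·t) + 3. De l'équation de la position x(t) = 6·sin(2·t) + 3, nous substituons t = pi/2 pour obtenir x = 3.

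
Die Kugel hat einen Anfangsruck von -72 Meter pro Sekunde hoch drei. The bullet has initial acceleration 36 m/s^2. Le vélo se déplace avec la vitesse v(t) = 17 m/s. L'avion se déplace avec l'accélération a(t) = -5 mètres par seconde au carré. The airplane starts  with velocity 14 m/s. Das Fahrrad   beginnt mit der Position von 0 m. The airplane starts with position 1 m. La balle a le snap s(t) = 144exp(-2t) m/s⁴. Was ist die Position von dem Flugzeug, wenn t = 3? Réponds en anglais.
To solve this, we need to take 2 integrals of our acceleration equation a(t) = -5. Integrating acceleration and using the initial condition v(0) = 14, we get v(t) = 14 - 5·t. Finding the integral of v(t) and using x(0) = 1: x(t) = -5·t^2/2 + 14·t + 1. From the given position equation x(t) = -5·t^2/2 + 14·t + 1, we substitute t = 3 to get x = 41/2.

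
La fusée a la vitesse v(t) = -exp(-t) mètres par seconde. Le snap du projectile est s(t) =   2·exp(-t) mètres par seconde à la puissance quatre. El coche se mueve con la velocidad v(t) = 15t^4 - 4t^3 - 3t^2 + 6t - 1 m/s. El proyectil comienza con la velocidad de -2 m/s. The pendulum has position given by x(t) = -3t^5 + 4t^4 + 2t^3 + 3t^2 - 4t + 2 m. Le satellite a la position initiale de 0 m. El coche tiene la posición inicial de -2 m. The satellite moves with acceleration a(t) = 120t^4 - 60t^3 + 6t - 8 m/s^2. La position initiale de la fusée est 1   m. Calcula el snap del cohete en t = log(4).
Para resolver esto, necesitamos tomar 3 derivadas de nuestra ecuación de la velocidad v(t) = -exp(-t). La derivada de la velocidad da la aceleración: a(t) = exp(-t). Derivando la aceleración, obtenemos la sacudida: j(t) = -exp(-t). La derivada de la sacudida da el snap: s(t) = exp(-t). Tenemos el snap s(t) = exp(-t). Sustituyendo t = log(4): s(log(4)) = 1/4.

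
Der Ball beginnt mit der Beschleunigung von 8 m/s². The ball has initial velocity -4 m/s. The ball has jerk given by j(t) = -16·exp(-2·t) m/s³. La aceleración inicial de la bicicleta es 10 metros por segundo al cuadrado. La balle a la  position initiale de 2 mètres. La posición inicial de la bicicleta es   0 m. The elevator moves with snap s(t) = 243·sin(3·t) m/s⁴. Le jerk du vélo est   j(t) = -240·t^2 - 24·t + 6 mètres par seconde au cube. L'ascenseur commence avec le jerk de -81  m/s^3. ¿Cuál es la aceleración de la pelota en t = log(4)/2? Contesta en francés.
Nous devons intégrer notre équation du jerk j(t) = -16·exp(-2·t) 1 fois. La primitive du jerk, avec a(0) = 8, donne l'accélération: a(t) = 8·exp(-2·t). Nous avons l'accélération a(t) = 8·exp(-2·t). En substituant t = log(4)/2: a(log(4)/2) = 2.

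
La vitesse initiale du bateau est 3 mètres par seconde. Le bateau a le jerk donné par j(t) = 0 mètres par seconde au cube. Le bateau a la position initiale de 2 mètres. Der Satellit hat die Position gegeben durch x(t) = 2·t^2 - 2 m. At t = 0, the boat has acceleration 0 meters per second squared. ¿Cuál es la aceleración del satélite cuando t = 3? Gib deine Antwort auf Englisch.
We must differentiate our position equation x(t) = 2·t^2 - 2 2 times. The derivative of position gives velocity: v(t) = 4·t. Differentiating velocity, we get acceleration: a(t) = 4. We have acceleration a(t) = 4. Substituting t = 3: a(3) = 4.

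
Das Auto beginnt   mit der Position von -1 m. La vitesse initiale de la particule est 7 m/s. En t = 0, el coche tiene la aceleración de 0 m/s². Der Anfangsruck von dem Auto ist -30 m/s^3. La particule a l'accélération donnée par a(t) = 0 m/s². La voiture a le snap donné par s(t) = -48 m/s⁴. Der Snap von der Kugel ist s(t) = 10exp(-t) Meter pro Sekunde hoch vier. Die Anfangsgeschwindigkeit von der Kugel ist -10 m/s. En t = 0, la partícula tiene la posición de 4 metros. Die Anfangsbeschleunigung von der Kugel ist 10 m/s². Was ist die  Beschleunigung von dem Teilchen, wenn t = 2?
Aus der Gleichung für die Beschleunigung a(t) = 0, setzen wir t = 2 ein und erhalten a = 0.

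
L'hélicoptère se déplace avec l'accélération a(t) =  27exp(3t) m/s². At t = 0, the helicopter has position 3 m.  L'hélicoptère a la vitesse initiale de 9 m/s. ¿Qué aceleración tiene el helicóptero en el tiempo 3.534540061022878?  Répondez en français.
De l'équation de l'accélération a(t) = 27·exp(3·t), nous substituons t = 3.534540061022878 pour obtenir a = 1087570.69754958.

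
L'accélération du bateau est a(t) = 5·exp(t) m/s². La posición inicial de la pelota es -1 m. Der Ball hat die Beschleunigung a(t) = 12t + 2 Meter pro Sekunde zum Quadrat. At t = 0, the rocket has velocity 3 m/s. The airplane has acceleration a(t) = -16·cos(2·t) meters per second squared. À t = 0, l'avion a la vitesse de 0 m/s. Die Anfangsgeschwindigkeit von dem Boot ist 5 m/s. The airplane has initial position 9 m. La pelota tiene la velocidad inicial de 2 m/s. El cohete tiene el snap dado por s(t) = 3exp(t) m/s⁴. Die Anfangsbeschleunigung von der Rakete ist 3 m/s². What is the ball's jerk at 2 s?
Starting from acceleration a(t) = 12·t + 2, we take 1 derivative. The derivative of acceleration gives jerk: j(t) = 12. From the given jerk equation j(t) = 12, we substitute t = 2 to get j = 12.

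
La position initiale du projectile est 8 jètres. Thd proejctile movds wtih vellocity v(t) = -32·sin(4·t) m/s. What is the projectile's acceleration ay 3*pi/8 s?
We must differentiate our velocity equation v(t) = -32·sin(4·t) 1 time. Taking d/dt of v(t), we find a(t) = -128·cos(4·t). Using a(t) = -128·cos(4·t) and substituting t = 3*pi/8, we find a = 0.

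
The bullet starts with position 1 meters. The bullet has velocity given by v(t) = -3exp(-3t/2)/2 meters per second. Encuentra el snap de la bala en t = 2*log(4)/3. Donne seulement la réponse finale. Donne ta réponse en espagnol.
La respuesta es 81/64.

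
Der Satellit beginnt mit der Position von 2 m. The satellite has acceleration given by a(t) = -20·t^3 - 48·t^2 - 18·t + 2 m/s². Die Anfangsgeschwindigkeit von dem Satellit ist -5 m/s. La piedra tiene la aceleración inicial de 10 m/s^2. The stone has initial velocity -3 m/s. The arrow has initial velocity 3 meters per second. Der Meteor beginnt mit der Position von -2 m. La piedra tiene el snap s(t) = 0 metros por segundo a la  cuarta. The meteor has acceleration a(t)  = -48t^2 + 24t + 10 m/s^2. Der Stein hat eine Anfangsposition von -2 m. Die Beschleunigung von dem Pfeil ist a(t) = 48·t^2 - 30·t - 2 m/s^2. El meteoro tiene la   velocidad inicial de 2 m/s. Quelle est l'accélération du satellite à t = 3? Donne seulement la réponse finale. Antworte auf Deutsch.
a(3) = -1024.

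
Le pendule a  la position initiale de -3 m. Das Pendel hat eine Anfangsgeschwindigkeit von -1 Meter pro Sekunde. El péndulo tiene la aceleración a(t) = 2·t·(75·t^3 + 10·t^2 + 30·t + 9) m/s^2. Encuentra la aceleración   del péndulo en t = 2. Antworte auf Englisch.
We have acceleration a(t) = 2·t·(75·t^3 + 10·t^2 + 30·t + 9). Substituting t = 2: a(2) = 2836.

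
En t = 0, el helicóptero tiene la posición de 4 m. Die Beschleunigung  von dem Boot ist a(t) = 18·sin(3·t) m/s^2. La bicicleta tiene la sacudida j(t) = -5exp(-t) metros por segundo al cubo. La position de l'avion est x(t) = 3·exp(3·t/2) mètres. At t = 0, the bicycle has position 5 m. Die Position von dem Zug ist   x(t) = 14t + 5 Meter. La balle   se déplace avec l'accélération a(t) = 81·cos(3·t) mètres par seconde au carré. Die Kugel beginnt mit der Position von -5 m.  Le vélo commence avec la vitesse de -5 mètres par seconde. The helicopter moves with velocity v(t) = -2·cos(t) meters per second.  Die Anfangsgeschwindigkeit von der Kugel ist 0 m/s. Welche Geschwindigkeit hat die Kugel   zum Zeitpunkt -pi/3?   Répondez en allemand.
Um dies zu lösen, müssen wir 1 Stammfunktion unserer Gleichung für die Beschleunigung a(t) = 81·cos(3·t) finden. Das Integral von der Beschleunigung ist die Geschwindigkeit. Mit v(0) = 0 erhalten wir v(t) = 27·sin(3·t). Mit v(t) = 27·sin(3·t) und Einsetzen von t = -pi/3, finden wir v = 0.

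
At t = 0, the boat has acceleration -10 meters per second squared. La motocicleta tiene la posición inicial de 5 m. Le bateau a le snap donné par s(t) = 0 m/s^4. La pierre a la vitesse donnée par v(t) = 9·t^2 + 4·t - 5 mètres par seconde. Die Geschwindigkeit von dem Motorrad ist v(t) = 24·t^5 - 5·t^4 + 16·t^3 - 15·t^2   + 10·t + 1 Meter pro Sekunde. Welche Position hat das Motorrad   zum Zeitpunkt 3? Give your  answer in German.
Wir müssen die Stammfunktion unserer Gleichung für die Geschwindigkeit v(t) = 24·t^5 - 5·t^4 + 16·t^3 - 15·t^2 + 10·t + 1 1-mal finden. Durch Integration von der Geschwindigkeit und Verwendung der Anfangsbedingung x(0) = 5, erhalten wir x(t) = 4·t^6 - t^5 + 4·t^4 - 5·t^3 + 5·t^2 + t + 5. Mit x(t) = 4·t^6 - t^5 + 4·t^4 - 5·t^3 + 5·t^2 + t + 5 und Einsetzen von t = 3, finden wir x = 2915.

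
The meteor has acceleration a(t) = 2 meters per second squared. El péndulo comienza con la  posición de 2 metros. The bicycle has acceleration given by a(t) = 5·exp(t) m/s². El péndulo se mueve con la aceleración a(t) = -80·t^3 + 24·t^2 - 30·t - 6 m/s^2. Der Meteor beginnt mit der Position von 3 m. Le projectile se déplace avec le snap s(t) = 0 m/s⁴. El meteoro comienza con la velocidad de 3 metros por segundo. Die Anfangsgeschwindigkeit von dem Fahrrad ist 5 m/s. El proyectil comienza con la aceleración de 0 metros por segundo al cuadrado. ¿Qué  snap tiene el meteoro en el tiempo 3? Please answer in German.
Um dies zu lösen, müssen wir 2 Ableitungen unserer Gleichung für die Beschleunigung a(t) = 2 nehmen. Mit d/dt von a(t) finden wir j(t) = 0. Die Ableitung von dem Ruck ergibt den Snap: s(t) = 0. Mit s(t) = 0 und Einsetzen von t = 3, finden wir s = 0.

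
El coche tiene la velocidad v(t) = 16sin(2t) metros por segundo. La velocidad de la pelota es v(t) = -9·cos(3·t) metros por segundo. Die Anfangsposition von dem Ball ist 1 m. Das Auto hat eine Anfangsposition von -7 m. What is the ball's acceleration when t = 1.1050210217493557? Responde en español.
Debemos derivar nuestra ecuación de la velocidad v(t) = -9·cos(3·t) 1 vez. Tomando d/dt de v(t), encontramos a(t) = 27·sin(3·t). Tenemos la aceleración a(t) = 27·sin(3·t). Sustituyendo t = 1.1050210217493557: a(1.1050210217493557) = -4.66024612334539.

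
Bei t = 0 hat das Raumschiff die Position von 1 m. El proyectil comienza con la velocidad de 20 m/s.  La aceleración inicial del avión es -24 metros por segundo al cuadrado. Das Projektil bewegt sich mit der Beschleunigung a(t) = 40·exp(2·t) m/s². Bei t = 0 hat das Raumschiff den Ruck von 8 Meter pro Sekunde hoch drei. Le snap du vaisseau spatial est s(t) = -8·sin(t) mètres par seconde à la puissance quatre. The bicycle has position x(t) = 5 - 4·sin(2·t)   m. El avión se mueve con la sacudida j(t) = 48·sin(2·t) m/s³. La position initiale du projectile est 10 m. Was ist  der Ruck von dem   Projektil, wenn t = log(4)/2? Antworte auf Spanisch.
Partiendo de la aceleración a(t) = 40·exp(2·t), tomamos 1 derivada. Tomando d/dt de a(t), encontramos j(t) = 80·exp(2·t). Usando j(t) = 80·exp(2·t) y sustituyendo t = log(4)/2, encontramos j = 320.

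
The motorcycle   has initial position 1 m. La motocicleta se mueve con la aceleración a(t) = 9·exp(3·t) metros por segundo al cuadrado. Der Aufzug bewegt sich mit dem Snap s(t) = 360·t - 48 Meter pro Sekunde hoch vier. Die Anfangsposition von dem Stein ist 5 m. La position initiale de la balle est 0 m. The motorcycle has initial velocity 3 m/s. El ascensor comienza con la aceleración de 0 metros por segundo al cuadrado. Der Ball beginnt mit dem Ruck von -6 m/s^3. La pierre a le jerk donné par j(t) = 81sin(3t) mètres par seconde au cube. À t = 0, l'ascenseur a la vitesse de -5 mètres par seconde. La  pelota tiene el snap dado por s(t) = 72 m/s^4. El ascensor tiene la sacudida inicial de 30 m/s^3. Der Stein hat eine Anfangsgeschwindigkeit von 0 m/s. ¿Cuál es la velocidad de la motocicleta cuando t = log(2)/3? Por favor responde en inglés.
To solve this, we need to take 1 integral of our acceleration equation a(t) = 9·exp(3·t). The antiderivative of acceleration, with v(0) = 3, gives velocity: v(t) = 3·exp(3·t). Using v(t) = 3·exp(3·t) and substituting t = log(2)/3, we find v = 6.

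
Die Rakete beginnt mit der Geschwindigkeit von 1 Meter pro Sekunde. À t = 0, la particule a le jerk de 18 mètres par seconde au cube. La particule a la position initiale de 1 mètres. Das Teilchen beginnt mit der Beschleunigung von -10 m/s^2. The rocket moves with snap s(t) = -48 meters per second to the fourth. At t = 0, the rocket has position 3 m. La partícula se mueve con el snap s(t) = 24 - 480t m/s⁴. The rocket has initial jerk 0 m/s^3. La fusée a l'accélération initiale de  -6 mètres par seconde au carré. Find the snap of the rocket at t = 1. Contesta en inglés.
Using s(t) = -48 and substituting t = 1, we find s = -48.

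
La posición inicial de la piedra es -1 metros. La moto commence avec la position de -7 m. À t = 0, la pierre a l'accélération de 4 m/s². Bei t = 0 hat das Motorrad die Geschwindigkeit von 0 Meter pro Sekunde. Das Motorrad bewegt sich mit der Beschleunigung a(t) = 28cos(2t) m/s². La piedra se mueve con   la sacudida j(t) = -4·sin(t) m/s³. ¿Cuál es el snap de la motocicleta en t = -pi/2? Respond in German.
Ausgehend von der Beschleunigung a(t) = 28·cos(2·t), nehmen wir 2 Ableitungen. Die Ableitung von der Beschleunigung ergibt den Ruck: j(t) = -56·sin(2·t). Die Ableitung von dem Ruck ergibt den Snap: s(t) = -112·cos(2·t). Aus der Gleichung für den Snap s(t) = -112·cos(2·t), setzen wir t = -pi/2 ein und erhalten s = 112.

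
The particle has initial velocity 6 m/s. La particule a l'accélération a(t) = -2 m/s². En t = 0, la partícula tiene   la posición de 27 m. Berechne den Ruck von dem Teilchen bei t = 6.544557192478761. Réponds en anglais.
Starting from acceleration a(t) = -2, we take 1 derivative. Differentiating acceleration, we get jerk: j(t) = 0. From the given jerk equation j(t) = 0, we substitute t = 6.544557192478761 to get j = 0.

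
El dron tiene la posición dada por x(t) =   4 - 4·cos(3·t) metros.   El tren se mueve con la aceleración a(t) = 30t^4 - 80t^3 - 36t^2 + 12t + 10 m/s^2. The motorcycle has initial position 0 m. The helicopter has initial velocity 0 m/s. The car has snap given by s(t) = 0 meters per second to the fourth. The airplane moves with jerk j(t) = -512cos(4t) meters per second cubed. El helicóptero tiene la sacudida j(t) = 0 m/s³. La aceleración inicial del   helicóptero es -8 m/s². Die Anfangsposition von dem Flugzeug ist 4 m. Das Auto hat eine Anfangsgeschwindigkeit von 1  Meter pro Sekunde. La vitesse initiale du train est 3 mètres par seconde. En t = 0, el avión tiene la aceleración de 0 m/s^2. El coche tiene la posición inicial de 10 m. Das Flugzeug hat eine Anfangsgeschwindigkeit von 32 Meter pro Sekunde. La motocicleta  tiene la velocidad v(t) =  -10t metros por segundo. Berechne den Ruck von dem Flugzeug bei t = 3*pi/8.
Mit j(t) = -512·cos(4·t) und Einsetzen von t = 3*pi/8, finden wir j = 0.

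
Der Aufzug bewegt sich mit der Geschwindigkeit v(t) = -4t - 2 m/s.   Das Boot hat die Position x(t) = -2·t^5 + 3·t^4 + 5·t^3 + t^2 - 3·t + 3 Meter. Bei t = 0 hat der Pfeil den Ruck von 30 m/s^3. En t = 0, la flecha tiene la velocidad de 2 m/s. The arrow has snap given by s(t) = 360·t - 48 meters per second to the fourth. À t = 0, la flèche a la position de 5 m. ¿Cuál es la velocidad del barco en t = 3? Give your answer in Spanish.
Debemos derivar nuestra ecuación de la posición x(t) = -2·t^5 + 3·t^4 + 5·t^3 + t^2 - 3·t + 3 1 vez. Tomando d/dt de x(t), encontramos v(t) = -10·t^4 + 12·t^3 + 15·t^2 + 2·t - 3. De la ecuación de la velocidad v(t) = -10·t^4 + 12·t^3 + 15·t^2 + 2·t - 3, sustituimos t = 3 para obtener v = -348.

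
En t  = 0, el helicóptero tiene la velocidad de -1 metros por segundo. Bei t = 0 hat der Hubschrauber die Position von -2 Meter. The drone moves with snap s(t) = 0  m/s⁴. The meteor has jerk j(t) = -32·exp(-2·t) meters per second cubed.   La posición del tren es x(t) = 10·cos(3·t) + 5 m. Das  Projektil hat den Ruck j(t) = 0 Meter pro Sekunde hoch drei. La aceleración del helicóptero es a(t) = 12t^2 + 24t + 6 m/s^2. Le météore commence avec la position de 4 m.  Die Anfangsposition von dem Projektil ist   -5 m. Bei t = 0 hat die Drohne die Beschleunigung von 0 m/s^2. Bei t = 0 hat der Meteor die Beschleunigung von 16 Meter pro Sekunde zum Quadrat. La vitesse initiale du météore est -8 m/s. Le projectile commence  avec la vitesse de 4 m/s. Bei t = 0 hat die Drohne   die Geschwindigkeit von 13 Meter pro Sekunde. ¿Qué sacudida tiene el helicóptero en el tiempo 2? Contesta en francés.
Nous devons dériver notre équation de l'accélération a(t) = 12·t^2 + 24·t + 6 1 fois. En dérivant l'accélération, nous obtenons le jerk: j(t) = 24·t + 24. Nous avons le jerk j(t) = 24·t + 24. En substituant t = 2: j(2) = 72.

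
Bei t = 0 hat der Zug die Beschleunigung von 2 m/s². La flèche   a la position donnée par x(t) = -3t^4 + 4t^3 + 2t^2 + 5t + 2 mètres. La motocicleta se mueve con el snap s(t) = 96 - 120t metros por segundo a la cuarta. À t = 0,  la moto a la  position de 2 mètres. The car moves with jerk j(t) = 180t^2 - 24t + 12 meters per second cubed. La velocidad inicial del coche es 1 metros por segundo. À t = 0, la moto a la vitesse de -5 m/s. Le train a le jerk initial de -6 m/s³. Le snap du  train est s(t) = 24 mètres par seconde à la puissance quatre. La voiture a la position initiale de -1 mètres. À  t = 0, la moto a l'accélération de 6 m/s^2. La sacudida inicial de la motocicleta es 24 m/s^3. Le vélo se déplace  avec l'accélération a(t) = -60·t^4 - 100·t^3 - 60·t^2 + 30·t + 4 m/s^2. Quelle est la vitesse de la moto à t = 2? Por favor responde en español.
Necesitamos integrar nuestra ecuación del snap s(t) = 96 - 120·t 3 veces. Integrando el snap y usando la condición inicial j(0) = 24, obtenemos j(t) = -60·t^2 + 96·t + 24. Tomando ∫j(t)dt y aplicando a(0) = 6, encontramos a(t) = -20·t^3 + 48·t^2 + 24·t + 6. La integral de la aceleración, con v(0) = -5, da la velocidad: v(t) = -5·t^4 + 16·t^3 + 12·t^2 + 6·t - 5. De la ecuación de la velocidad v(t) = -5·t^4 + 16·t^3 + 12·t^2 + 6·t - 5, sustituimos t = 2 para obtener v = 103.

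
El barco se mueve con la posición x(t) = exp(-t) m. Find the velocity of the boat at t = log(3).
To solve this, we need to take 1 derivative of our position equation x(t) = exp(-t). The derivative of position gives velocity: v(t) = -exp(-t). Using v(t) = -exp(-t) and substituting t = log(3), we find v = -1/3.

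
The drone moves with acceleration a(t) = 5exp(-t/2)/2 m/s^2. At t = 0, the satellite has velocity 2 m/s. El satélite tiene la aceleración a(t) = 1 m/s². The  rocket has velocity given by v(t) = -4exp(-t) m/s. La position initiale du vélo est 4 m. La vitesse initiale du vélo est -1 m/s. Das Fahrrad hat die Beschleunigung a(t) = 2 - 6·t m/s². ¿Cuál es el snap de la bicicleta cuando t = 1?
Debemos derivar nuestra ecuación de la aceleración a(t) = 2 - 6·t 2 veces. La derivada de la aceleración da la sacudida: j(t) = -6. Derivando la sacudida, obtenemos el snap: s(t) = 0. Usando s(t) = 0 y sustituyendo t = 1, encontramos s = 0.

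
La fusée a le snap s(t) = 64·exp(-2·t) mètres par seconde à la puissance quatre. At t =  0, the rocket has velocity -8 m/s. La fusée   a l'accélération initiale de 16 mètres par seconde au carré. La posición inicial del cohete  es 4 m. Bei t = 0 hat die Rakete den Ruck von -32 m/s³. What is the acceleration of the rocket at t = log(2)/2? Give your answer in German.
Ausgehend von dem Snap s(t) = 64·exp(-2·t), nehmen wir 2 Stammfunktionen. Die Stammfunktion von dem Snap, mit j(0) = -32, ergibt den Ruck: j(t) = -32·exp(-2·t). Durch Integration von dem Ruck und Verwendung der Anfangsbedingung a(0) = 16, erhalten wir a(t) = 16·exp(-2·t). Aus der Gleichung für die Beschleunigung a(t) = 16·exp(-2·t), setzen wir t = log(2)/2 ein und erhalten a = 8.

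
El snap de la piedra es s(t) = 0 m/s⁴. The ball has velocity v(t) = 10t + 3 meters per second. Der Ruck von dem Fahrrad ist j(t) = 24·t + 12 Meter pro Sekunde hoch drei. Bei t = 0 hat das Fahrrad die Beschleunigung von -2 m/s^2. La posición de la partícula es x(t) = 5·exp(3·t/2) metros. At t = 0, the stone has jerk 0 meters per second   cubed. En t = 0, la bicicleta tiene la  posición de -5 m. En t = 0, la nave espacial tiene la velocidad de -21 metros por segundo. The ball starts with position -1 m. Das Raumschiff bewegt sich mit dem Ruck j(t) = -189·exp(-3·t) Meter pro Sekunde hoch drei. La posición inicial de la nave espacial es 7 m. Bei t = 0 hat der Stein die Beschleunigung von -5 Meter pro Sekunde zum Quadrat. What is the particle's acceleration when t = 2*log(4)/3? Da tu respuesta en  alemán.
Wir müssen unsere Gleichung für die Position x(t) = 5·exp(3·t/2) 2-mal ableiten. Mit d/dt von x(t) finden wir v(t) = 15·exp(3·t/2)/2. Durch Ableiten von der Geschwindigkeit erhalten wir die Beschleunigung: a(t) = 45·exp(3·t/2)/4. Mit a(t) = 45·exp(3·t/2)/4 und Einsetzen von t = 2*log(4)/3, finden wir a = 45.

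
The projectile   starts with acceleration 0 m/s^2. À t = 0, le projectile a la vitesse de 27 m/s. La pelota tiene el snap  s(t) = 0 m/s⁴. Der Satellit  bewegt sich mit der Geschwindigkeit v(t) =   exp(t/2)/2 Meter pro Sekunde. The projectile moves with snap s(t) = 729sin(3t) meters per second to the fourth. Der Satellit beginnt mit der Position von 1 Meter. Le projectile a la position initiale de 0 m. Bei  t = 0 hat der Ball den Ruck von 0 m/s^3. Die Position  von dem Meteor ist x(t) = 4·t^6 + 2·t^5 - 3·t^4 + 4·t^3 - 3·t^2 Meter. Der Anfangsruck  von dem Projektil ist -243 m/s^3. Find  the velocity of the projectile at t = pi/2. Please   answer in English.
To find the answer, we compute 3 antiderivatives of s(t) = 729·sin(3·t). The integral of snap, with j(0) = -243, gives jerk: j(t) = -243·cos(3·t). Taking ∫j(t)dt and applying a(0) = 0, we find a(t) = -81·sin(3·t). Taking ∫a(t)dt and applying v(0) = 27, we find v(t) = 27·cos(3·t). We have velocity v(t) = 27·cos(3·t). Substituting t = pi/2: v(pi/2) = 0.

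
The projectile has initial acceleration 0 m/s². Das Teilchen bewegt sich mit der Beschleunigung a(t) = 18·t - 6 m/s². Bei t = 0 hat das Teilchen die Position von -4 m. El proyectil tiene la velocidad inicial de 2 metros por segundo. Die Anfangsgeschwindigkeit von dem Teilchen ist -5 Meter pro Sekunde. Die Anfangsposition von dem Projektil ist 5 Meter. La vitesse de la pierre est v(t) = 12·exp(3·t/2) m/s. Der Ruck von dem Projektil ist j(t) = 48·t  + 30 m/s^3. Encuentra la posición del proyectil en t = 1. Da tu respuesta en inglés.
We need to integrate our jerk equation j(t) = 48·t + 30 3 times. Taking ∫j(t)dt and applying a(0) = 0, we find a(t) = 6·t·(4·t + 5). Integrating acceleration and using the initial condition v(0) = 2, we get v(t) = 8·t^3 + 15·t^2 + 2. Finding the integral of v(t) and using x(0) = 5: x(t) = 2·t^4 + 5·t^3 + 2·t + 5. Using x(t) = 2·t^4 + 5·t^3 + 2·t + 5 and substituting t = 1, we find x = 14.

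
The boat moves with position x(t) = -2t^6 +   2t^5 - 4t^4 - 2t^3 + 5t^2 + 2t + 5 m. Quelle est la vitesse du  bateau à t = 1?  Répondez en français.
Pour résoudre ceci, nous devons prendre 1 dérivée de notre équation de la position x(t) = -2·t^6 + 2·t^5 - 4·t^4 - 2·t^3 + 5·t^2 + 2·t + 5. En dérivant la position, nous obtenons la vitesse: v(t) = -12·t^5 + 10·t^4 - 16·t^3 - 6·t^2 + 10·t + 2. De l'équation de la vitesse v(t) = -12·t^5 + 10·t^4 - 16·t^3 - 6·t^2 + 10·t + 2, nous substituons t = 1 pour obtenir v = -12.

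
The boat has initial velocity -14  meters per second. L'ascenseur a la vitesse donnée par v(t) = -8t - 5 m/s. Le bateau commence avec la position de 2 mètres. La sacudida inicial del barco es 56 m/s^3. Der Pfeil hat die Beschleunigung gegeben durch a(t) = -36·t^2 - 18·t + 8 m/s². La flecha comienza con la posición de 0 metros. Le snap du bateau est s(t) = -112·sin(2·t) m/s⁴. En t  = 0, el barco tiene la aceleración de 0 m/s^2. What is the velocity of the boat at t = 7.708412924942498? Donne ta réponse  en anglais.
We must find the integral of our snap equation s(t) = -112·sin(2·t) 3 times. The integral of snap, with j(0) = 56, gives jerk: j(t) = 56·cos(2·t). The antiderivative of jerk, with a(0) = 0, gives acceleration: a(t) = 28·sin(2·t). The antiderivative of acceleration is velocity. Using v(0) = -14, we get v(t) = -14·cos(2·t). Using v(t) = -14·cos(2·t) and substituting t = 7.708412924942498, we find v = 13.4108521190989.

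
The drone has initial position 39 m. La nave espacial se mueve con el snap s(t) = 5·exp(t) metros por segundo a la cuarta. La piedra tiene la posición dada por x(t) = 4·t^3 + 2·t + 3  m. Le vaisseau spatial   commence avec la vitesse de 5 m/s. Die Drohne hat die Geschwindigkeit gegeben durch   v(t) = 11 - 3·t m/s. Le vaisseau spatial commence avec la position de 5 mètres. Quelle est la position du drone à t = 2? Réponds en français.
Pour résoudre ceci, nous devons prendre 1 intégrale de notre équation de la vitesse v(t) = 11 - 3·t. L'intégrale de la vitesse, avec x(0) = 39, donne la position: x(t) = -3·t^2/2 + 11·t + 39. Nous avons la position x(t) = -3·t^2/2 + 11·t + 39. En substituant t = 2: x(2) = 55.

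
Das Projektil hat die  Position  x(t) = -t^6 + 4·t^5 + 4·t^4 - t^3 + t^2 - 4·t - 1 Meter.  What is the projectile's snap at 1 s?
Starting from position x(t) = -t^6 + 4·t^5 + 4·t^4 - t^3 + t^2 - 4·t - 1, we take 4 derivatives. Taking d/dt of x(t), we find v(t) = -6·t^5 + 20·t^4 + 16·t^3 - 3·t^2 + 2·t - 4. Differentiating velocity, we get acceleration: a(t) = -30·t^4 + 80·t^3 + 48·t^2 - 6·t + 2. Differentiating acceleration, we get jerk: j(t) = -120·t^3 + 240·t^2 + 96·t - 6. Differentiating jerk, we get snap: s(t) = -360·t^2 + 480·t + 96. We have snap s(t) = -360·t^2 + 480·t + 96. Substituting t = 1: s(1) = 216.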